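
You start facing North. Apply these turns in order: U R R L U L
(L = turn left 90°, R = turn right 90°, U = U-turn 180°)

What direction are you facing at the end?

Answer: Final heading: North

Derivation:
Start: North
  U (U-turn (180°)) -> South
  R (right (90° clockwise)) -> West
  R (right (90° clockwise)) -> North
  L (left (90° counter-clockwise)) -> West
  U (U-turn (180°)) -> East
  L (left (90° counter-clockwise)) -> North
Final: North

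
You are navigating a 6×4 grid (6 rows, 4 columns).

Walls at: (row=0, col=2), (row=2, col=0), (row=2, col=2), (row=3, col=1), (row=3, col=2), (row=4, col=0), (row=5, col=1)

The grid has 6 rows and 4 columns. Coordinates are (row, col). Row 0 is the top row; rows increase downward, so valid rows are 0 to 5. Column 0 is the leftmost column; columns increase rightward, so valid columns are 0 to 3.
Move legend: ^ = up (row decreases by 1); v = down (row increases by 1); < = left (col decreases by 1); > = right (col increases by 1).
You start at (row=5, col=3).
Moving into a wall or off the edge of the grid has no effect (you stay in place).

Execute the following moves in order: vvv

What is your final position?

Answer: Final position: (row=5, col=3)

Derivation:
Start: (row=5, col=3)
  [×3]v (down): blocked, stay at (row=5, col=3)
Final: (row=5, col=3)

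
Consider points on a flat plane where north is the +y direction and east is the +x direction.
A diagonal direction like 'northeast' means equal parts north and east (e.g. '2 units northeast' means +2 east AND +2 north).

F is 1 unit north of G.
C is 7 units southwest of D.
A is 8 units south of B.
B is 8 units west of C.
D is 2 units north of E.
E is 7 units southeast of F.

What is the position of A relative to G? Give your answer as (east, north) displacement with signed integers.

Answer: A is at (east=-8, north=-19) relative to G.

Derivation:
Place G at the origin (east=0, north=0).
  F is 1 unit north of G: delta (east=+0, north=+1); F at (east=0, north=1).
  E is 7 units southeast of F: delta (east=+7, north=-7); E at (east=7, north=-6).
  D is 2 units north of E: delta (east=+0, north=+2); D at (east=7, north=-4).
  C is 7 units southwest of D: delta (east=-7, north=-7); C at (east=0, north=-11).
  B is 8 units west of C: delta (east=-8, north=+0); B at (east=-8, north=-11).
  A is 8 units south of B: delta (east=+0, north=-8); A at (east=-8, north=-19).
Therefore A relative to G: (east=-8, north=-19).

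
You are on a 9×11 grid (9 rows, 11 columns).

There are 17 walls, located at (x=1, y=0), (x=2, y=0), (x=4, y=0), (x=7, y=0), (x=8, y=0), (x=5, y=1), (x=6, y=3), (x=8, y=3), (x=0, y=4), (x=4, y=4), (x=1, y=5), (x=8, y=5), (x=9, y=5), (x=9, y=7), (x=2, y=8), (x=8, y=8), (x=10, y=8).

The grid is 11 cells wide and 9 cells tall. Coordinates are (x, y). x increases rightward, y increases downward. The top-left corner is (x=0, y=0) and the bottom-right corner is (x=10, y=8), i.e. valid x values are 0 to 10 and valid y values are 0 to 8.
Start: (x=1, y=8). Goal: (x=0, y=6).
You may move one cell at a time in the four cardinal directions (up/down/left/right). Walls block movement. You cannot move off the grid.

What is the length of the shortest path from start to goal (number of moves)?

BFS from (x=1, y=8) until reaching (x=0, y=6):
  Distance 0: (x=1, y=8)
  Distance 1: (x=1, y=7), (x=0, y=8)
  Distance 2: (x=1, y=6), (x=0, y=7), (x=2, y=7)
  Distance 3: (x=0, y=6), (x=2, y=6), (x=3, y=7)  <- goal reached here
One shortest path (3 moves): (x=1, y=8) -> (x=0, y=8) -> (x=0, y=7) -> (x=0, y=6)

Answer: Shortest path length: 3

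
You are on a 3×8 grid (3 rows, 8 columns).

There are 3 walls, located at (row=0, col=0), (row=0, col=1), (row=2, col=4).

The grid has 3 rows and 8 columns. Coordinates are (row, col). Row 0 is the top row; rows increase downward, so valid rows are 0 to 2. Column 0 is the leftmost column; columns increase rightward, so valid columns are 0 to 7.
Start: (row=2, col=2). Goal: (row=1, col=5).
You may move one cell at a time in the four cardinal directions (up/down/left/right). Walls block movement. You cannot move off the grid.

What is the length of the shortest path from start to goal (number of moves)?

Answer: Shortest path length: 4

Derivation:
BFS from (row=2, col=2) until reaching (row=1, col=5):
  Distance 0: (row=2, col=2)
  Distance 1: (row=1, col=2), (row=2, col=1), (row=2, col=3)
  Distance 2: (row=0, col=2), (row=1, col=1), (row=1, col=3), (row=2, col=0)
  Distance 3: (row=0, col=3), (row=1, col=0), (row=1, col=4)
  Distance 4: (row=0, col=4), (row=1, col=5)  <- goal reached here
One shortest path (4 moves): (row=2, col=2) -> (row=2, col=3) -> (row=1, col=3) -> (row=1, col=4) -> (row=1, col=5)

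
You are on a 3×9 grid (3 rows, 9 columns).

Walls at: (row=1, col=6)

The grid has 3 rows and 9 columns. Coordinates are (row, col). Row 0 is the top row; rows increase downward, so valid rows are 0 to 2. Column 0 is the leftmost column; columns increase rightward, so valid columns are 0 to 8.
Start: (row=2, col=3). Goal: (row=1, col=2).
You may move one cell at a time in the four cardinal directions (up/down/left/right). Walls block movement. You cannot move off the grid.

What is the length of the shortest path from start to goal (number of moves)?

Answer: Shortest path length: 2

Derivation:
BFS from (row=2, col=3) until reaching (row=1, col=2):
  Distance 0: (row=2, col=3)
  Distance 1: (row=1, col=3), (row=2, col=2), (row=2, col=4)
  Distance 2: (row=0, col=3), (row=1, col=2), (row=1, col=4), (row=2, col=1), (row=2, col=5)  <- goal reached here
One shortest path (2 moves): (row=2, col=3) -> (row=2, col=2) -> (row=1, col=2)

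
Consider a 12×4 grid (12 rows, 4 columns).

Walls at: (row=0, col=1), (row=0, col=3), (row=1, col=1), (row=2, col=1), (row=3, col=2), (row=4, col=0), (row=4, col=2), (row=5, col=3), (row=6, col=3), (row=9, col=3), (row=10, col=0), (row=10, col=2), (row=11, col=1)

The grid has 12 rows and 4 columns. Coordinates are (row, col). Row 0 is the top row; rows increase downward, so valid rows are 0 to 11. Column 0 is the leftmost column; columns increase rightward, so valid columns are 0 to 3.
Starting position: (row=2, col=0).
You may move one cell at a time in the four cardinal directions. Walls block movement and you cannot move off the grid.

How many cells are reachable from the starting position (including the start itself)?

Answer: Reachable cells: 24

Derivation:
BFS flood-fill from (row=2, col=0):
  Distance 0: (row=2, col=0)
  Distance 1: (row=1, col=0), (row=3, col=0)
  Distance 2: (row=0, col=0), (row=3, col=1)
  Distance 3: (row=4, col=1)
  Distance 4: (row=5, col=1)
  Distance 5: (row=5, col=0), (row=5, col=2), (row=6, col=1)
  Distance 6: (row=6, col=0), (row=6, col=2), (row=7, col=1)
  Distance 7: (row=7, col=0), (row=7, col=2), (row=8, col=1)
  Distance 8: (row=7, col=3), (row=8, col=0), (row=8, col=2), (row=9, col=1)
  Distance 9: (row=8, col=3), (row=9, col=0), (row=9, col=2), (row=10, col=1)
Total reachable: 24 (grid has 35 open cells total)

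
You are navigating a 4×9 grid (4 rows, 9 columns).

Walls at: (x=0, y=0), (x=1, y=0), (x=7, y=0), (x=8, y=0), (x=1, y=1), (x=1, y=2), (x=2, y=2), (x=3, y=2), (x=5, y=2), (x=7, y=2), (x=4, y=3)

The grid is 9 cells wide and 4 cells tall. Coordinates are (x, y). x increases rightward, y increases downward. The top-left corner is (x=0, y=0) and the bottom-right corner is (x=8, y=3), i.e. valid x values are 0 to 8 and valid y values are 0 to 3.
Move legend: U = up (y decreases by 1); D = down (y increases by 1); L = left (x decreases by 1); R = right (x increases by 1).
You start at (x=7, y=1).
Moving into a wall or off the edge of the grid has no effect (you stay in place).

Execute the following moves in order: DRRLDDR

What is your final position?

Start: (x=7, y=1)
  D (down): blocked, stay at (x=7, y=1)
  R (right): (x=7, y=1) -> (x=8, y=1)
  R (right): blocked, stay at (x=8, y=1)
  L (left): (x=8, y=1) -> (x=7, y=1)
  D (down): blocked, stay at (x=7, y=1)
  D (down): blocked, stay at (x=7, y=1)
  R (right): (x=7, y=1) -> (x=8, y=1)
Final: (x=8, y=1)

Answer: Final position: (x=8, y=1)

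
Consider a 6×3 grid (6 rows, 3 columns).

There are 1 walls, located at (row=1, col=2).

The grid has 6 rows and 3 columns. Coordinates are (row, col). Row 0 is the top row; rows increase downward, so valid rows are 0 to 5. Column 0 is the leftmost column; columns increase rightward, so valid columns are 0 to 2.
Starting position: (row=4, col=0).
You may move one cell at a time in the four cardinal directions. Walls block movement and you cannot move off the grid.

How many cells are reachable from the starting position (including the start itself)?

Answer: Reachable cells: 17

Derivation:
BFS flood-fill from (row=4, col=0):
  Distance 0: (row=4, col=0)
  Distance 1: (row=3, col=0), (row=4, col=1), (row=5, col=0)
  Distance 2: (row=2, col=0), (row=3, col=1), (row=4, col=2), (row=5, col=1)
  Distance 3: (row=1, col=0), (row=2, col=1), (row=3, col=2), (row=5, col=2)
  Distance 4: (row=0, col=0), (row=1, col=1), (row=2, col=2)
  Distance 5: (row=0, col=1)
  Distance 6: (row=0, col=2)
Total reachable: 17 (grid has 17 open cells total)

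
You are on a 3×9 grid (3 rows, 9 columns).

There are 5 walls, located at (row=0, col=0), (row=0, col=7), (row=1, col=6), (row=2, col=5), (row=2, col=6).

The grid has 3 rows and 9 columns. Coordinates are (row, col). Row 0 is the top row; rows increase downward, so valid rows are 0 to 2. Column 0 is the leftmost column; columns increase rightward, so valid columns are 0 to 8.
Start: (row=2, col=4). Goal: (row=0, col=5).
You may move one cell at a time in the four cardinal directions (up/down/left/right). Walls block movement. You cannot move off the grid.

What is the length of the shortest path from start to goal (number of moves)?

Answer: Shortest path length: 3

Derivation:
BFS from (row=2, col=4) until reaching (row=0, col=5):
  Distance 0: (row=2, col=4)
  Distance 1: (row=1, col=4), (row=2, col=3)
  Distance 2: (row=0, col=4), (row=1, col=3), (row=1, col=5), (row=2, col=2)
  Distance 3: (row=0, col=3), (row=0, col=5), (row=1, col=2), (row=2, col=1)  <- goal reached here
One shortest path (3 moves): (row=2, col=4) -> (row=1, col=4) -> (row=1, col=5) -> (row=0, col=5)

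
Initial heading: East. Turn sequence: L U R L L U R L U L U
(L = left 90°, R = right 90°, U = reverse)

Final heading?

Answer: Final heading: South

Derivation:
Start: East
  L (left (90° counter-clockwise)) -> North
  U (U-turn (180°)) -> South
  R (right (90° clockwise)) -> West
  L (left (90° counter-clockwise)) -> South
  L (left (90° counter-clockwise)) -> East
  U (U-turn (180°)) -> West
  R (right (90° clockwise)) -> North
  L (left (90° counter-clockwise)) -> West
  U (U-turn (180°)) -> East
  L (left (90° counter-clockwise)) -> North
  U (U-turn (180°)) -> South
Final: South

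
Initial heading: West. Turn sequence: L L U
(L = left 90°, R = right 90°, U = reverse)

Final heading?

Answer: Final heading: West

Derivation:
Start: West
  L (left (90° counter-clockwise)) -> South
  L (left (90° counter-clockwise)) -> East
  U (U-turn (180°)) -> West
Final: West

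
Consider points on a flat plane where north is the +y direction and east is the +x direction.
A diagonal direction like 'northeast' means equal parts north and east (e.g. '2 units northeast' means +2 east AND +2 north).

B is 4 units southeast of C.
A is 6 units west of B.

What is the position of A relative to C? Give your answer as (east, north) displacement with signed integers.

Answer: A is at (east=-2, north=-4) relative to C.

Derivation:
Place C at the origin (east=0, north=0).
  B is 4 units southeast of C: delta (east=+4, north=-4); B at (east=4, north=-4).
  A is 6 units west of B: delta (east=-6, north=+0); A at (east=-2, north=-4).
Therefore A relative to C: (east=-2, north=-4).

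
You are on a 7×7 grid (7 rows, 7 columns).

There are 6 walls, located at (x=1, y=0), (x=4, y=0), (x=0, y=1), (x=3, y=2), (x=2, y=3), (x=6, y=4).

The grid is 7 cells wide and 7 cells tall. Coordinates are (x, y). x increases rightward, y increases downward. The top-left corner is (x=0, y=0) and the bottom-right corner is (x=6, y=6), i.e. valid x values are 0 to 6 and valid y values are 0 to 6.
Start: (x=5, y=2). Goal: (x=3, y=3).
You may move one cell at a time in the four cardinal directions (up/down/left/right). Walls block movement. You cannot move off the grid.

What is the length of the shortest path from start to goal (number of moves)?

BFS from (x=5, y=2) until reaching (x=3, y=3):
  Distance 0: (x=5, y=2)
  Distance 1: (x=5, y=1), (x=4, y=2), (x=6, y=2), (x=5, y=3)
  Distance 2: (x=5, y=0), (x=4, y=1), (x=6, y=1), (x=4, y=3), (x=6, y=3), (x=5, y=4)
  Distance 3: (x=6, y=0), (x=3, y=1), (x=3, y=3), (x=4, y=4), (x=5, y=5)  <- goal reached here
One shortest path (3 moves): (x=5, y=2) -> (x=4, y=2) -> (x=4, y=3) -> (x=3, y=3)

Answer: Shortest path length: 3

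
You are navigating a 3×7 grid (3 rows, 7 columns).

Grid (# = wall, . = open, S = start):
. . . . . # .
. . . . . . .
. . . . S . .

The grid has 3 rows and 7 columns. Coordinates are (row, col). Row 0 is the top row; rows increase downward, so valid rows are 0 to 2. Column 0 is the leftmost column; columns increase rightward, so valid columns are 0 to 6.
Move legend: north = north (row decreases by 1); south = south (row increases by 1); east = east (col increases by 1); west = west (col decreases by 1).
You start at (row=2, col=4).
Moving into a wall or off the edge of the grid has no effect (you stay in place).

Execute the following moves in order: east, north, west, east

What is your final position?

Answer: Final position: (row=1, col=5)

Derivation:
Start: (row=2, col=4)
  east (east): (row=2, col=4) -> (row=2, col=5)
  north (north): (row=2, col=5) -> (row=1, col=5)
  west (west): (row=1, col=5) -> (row=1, col=4)
  east (east): (row=1, col=4) -> (row=1, col=5)
Final: (row=1, col=5)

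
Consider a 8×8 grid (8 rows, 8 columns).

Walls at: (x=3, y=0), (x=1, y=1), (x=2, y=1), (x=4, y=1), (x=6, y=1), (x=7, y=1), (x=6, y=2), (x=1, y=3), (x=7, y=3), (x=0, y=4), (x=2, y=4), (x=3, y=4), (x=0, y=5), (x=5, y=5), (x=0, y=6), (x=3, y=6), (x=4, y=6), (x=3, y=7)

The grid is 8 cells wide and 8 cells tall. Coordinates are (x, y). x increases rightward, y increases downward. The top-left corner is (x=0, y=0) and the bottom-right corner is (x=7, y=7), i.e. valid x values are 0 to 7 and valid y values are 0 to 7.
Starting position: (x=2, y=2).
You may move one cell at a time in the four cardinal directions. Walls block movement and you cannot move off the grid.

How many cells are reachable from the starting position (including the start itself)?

Answer: Reachable cells: 45

Derivation:
BFS flood-fill from (x=2, y=2):
  Distance 0: (x=2, y=2)
  Distance 1: (x=1, y=2), (x=3, y=2), (x=2, y=3)
  Distance 2: (x=3, y=1), (x=0, y=2), (x=4, y=2), (x=3, y=3)
  Distance 3: (x=0, y=1), (x=5, y=2), (x=0, y=3), (x=4, y=3)
  Distance 4: (x=0, y=0), (x=5, y=1), (x=5, y=3), (x=4, y=4)
  Distance 5: (x=1, y=0), (x=5, y=0), (x=6, y=3), (x=5, y=4), (x=4, y=5)
  Distance 6: (x=2, y=0), (x=4, y=0), (x=6, y=0), (x=6, y=4), (x=3, y=5)
  Distance 7: (x=7, y=0), (x=7, y=4), (x=2, y=5), (x=6, y=5)
  Distance 8: (x=1, y=5), (x=7, y=5), (x=2, y=6), (x=6, y=6)
  Distance 9: (x=1, y=4), (x=1, y=6), (x=5, y=6), (x=7, y=6), (x=2, y=7), (x=6, y=7)
  Distance 10: (x=1, y=7), (x=5, y=7), (x=7, y=7)
  Distance 11: (x=0, y=7), (x=4, y=7)
Total reachable: 45 (grid has 46 open cells total)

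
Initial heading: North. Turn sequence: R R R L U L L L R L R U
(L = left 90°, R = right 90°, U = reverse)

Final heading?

Answer: Final heading: North

Derivation:
Start: North
  R (right (90° clockwise)) -> East
  R (right (90° clockwise)) -> South
  R (right (90° clockwise)) -> West
  L (left (90° counter-clockwise)) -> South
  U (U-turn (180°)) -> North
  L (left (90° counter-clockwise)) -> West
  L (left (90° counter-clockwise)) -> South
  L (left (90° counter-clockwise)) -> East
  R (right (90° clockwise)) -> South
  L (left (90° counter-clockwise)) -> East
  R (right (90° clockwise)) -> South
  U (U-turn (180°)) -> North
Final: North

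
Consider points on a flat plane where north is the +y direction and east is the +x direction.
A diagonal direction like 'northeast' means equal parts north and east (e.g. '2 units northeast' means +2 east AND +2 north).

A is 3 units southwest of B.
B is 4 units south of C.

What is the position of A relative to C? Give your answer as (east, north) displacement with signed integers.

Answer: A is at (east=-3, north=-7) relative to C.

Derivation:
Place C at the origin (east=0, north=0).
  B is 4 units south of C: delta (east=+0, north=-4); B at (east=0, north=-4).
  A is 3 units southwest of B: delta (east=-3, north=-3); A at (east=-3, north=-7).
Therefore A relative to C: (east=-3, north=-7).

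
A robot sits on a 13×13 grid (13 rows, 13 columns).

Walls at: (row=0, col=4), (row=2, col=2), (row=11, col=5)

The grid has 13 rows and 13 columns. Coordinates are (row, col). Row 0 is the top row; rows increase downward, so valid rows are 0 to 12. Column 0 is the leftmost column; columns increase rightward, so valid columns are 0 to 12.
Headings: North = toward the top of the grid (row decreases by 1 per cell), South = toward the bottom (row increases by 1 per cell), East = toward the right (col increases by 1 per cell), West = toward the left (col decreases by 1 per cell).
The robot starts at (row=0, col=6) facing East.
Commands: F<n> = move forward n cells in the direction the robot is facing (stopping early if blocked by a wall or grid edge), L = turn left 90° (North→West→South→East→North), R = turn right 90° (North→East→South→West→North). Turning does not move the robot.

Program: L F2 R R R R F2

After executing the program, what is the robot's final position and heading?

Answer: Final position: (row=0, col=6), facing North

Derivation:
Start: (row=0, col=6), facing East
  L: turn left, now facing North
  F2: move forward 0/2 (blocked), now at (row=0, col=6)
  R: turn right, now facing East
  R: turn right, now facing South
  R: turn right, now facing West
  R: turn right, now facing North
  F2: move forward 0/2 (blocked), now at (row=0, col=6)
Final: (row=0, col=6), facing North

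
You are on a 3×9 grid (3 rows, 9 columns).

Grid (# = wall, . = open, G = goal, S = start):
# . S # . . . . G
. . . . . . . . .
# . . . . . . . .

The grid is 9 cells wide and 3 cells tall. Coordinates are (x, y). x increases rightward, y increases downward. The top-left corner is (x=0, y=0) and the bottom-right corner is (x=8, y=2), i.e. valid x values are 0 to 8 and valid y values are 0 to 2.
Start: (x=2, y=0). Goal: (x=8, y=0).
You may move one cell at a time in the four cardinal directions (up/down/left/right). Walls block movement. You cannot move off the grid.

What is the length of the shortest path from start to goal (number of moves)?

BFS from (x=2, y=0) until reaching (x=8, y=0):
  Distance 0: (x=2, y=0)
  Distance 1: (x=1, y=0), (x=2, y=1)
  Distance 2: (x=1, y=1), (x=3, y=1), (x=2, y=2)
  Distance 3: (x=0, y=1), (x=4, y=1), (x=1, y=2), (x=3, y=2)
  Distance 4: (x=4, y=0), (x=5, y=1), (x=4, y=2)
  Distance 5: (x=5, y=0), (x=6, y=1), (x=5, y=2)
  Distance 6: (x=6, y=0), (x=7, y=1), (x=6, y=2)
  Distance 7: (x=7, y=0), (x=8, y=1), (x=7, y=2)
  Distance 8: (x=8, y=0), (x=8, y=2)  <- goal reached here
One shortest path (8 moves): (x=2, y=0) -> (x=2, y=1) -> (x=3, y=1) -> (x=4, y=1) -> (x=5, y=1) -> (x=6, y=1) -> (x=7, y=1) -> (x=8, y=1) -> (x=8, y=0)

Answer: Shortest path length: 8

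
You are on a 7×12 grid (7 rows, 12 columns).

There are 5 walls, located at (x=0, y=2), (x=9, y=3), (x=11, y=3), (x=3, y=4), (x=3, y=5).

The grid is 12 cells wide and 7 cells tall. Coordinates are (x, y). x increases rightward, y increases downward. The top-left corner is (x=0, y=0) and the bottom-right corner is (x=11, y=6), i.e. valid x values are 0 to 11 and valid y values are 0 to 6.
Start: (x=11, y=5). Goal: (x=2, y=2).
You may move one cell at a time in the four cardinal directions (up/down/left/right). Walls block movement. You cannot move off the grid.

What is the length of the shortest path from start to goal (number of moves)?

BFS from (x=11, y=5) until reaching (x=2, y=2):
  Distance 0: (x=11, y=5)
  Distance 1: (x=11, y=4), (x=10, y=5), (x=11, y=6)
  Distance 2: (x=10, y=4), (x=9, y=5), (x=10, y=6)
  Distance 3: (x=10, y=3), (x=9, y=4), (x=8, y=5), (x=9, y=6)
  Distance 4: (x=10, y=2), (x=8, y=4), (x=7, y=5), (x=8, y=6)
  Distance 5: (x=10, y=1), (x=9, y=2), (x=11, y=2), (x=8, y=3), (x=7, y=4), (x=6, y=5), (x=7, y=6)
  Distance 6: (x=10, y=0), (x=9, y=1), (x=11, y=1), (x=8, y=2), (x=7, y=3), (x=6, y=4), (x=5, y=5), (x=6, y=6)
  Distance 7: (x=9, y=0), (x=11, y=0), (x=8, y=1), (x=7, y=2), (x=6, y=3), (x=5, y=4), (x=4, y=5), (x=5, y=6)
  Distance 8: (x=8, y=0), (x=7, y=1), (x=6, y=2), (x=5, y=3), (x=4, y=4), (x=4, y=6)
  Distance 9: (x=7, y=0), (x=6, y=1), (x=5, y=2), (x=4, y=3), (x=3, y=6)
  Distance 10: (x=6, y=0), (x=5, y=1), (x=4, y=2), (x=3, y=3), (x=2, y=6)
  Distance 11: (x=5, y=0), (x=4, y=1), (x=3, y=2), (x=2, y=3), (x=2, y=5), (x=1, y=6)
  Distance 12: (x=4, y=0), (x=3, y=1), (x=2, y=2), (x=1, y=3), (x=2, y=4), (x=1, y=5), (x=0, y=6)  <- goal reached here
One shortest path (12 moves): (x=11, y=5) -> (x=10, y=5) -> (x=9, y=5) -> (x=8, y=5) -> (x=7, y=5) -> (x=6, y=5) -> (x=5, y=5) -> (x=4, y=5) -> (x=4, y=4) -> (x=4, y=3) -> (x=3, y=3) -> (x=2, y=3) -> (x=2, y=2)

Answer: Shortest path length: 12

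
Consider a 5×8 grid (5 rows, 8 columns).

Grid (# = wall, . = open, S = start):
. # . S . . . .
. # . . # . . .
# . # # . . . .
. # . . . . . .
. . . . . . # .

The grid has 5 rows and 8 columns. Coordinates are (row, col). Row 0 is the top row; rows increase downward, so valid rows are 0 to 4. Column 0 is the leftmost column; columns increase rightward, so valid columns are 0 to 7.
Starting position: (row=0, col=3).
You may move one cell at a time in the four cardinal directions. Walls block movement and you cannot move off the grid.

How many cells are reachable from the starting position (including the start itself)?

BFS flood-fill from (row=0, col=3):
  Distance 0: (row=0, col=3)
  Distance 1: (row=0, col=2), (row=0, col=4), (row=1, col=3)
  Distance 2: (row=0, col=5), (row=1, col=2)
  Distance 3: (row=0, col=6), (row=1, col=5)
  Distance 4: (row=0, col=7), (row=1, col=6), (row=2, col=5)
  Distance 5: (row=1, col=7), (row=2, col=4), (row=2, col=6), (row=3, col=5)
  Distance 6: (row=2, col=7), (row=3, col=4), (row=3, col=6), (row=4, col=5)
  Distance 7: (row=3, col=3), (row=3, col=7), (row=4, col=4)
  Distance 8: (row=3, col=2), (row=4, col=3), (row=4, col=7)
  Distance 9: (row=4, col=2)
  Distance 10: (row=4, col=1)
  Distance 11: (row=4, col=0)
  Distance 12: (row=3, col=0)
Total reachable: 29 (grid has 32 open cells total)

Answer: Reachable cells: 29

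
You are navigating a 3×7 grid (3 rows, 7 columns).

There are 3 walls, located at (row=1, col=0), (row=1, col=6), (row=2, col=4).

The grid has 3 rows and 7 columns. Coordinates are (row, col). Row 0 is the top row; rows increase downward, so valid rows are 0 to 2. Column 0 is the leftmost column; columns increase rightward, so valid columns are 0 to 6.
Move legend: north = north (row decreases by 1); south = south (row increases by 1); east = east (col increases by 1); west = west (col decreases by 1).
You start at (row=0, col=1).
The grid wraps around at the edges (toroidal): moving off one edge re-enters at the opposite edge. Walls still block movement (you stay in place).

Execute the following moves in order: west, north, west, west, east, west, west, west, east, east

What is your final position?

Answer: Final position: (row=2, col=0)

Derivation:
Start: (row=0, col=1)
  west (west): (row=0, col=1) -> (row=0, col=0)
  north (north): (row=0, col=0) -> (row=2, col=0)
  west (west): (row=2, col=0) -> (row=2, col=6)
  west (west): (row=2, col=6) -> (row=2, col=5)
  east (east): (row=2, col=5) -> (row=2, col=6)
  west (west): (row=2, col=6) -> (row=2, col=5)
  west (west): blocked, stay at (row=2, col=5)
  west (west): blocked, stay at (row=2, col=5)
  east (east): (row=2, col=5) -> (row=2, col=6)
  east (east): (row=2, col=6) -> (row=2, col=0)
Final: (row=2, col=0)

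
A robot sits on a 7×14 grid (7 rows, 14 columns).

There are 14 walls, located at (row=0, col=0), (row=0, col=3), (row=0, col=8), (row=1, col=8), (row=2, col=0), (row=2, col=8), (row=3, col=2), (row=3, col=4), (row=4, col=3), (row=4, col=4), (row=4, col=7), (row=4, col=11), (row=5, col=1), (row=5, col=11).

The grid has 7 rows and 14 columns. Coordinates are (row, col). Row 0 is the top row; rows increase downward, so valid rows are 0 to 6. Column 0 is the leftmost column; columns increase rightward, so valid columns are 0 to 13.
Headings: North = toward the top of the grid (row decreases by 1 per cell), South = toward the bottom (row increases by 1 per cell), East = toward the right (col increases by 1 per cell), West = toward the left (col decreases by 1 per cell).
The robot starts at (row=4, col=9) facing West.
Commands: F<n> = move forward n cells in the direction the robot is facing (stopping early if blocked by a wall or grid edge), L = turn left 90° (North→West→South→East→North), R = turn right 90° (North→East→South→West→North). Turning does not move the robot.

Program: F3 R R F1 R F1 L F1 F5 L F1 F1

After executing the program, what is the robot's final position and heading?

Start: (row=4, col=9), facing West
  F3: move forward 1/3 (blocked), now at (row=4, col=8)
  R: turn right, now facing North
  R: turn right, now facing East
  F1: move forward 1, now at (row=4, col=9)
  R: turn right, now facing South
  F1: move forward 1, now at (row=5, col=9)
  L: turn left, now facing East
  F1: move forward 1, now at (row=5, col=10)
  F5: move forward 0/5 (blocked), now at (row=5, col=10)
  L: turn left, now facing North
  F1: move forward 1, now at (row=4, col=10)
  F1: move forward 1, now at (row=3, col=10)
Final: (row=3, col=10), facing North

Answer: Final position: (row=3, col=10), facing North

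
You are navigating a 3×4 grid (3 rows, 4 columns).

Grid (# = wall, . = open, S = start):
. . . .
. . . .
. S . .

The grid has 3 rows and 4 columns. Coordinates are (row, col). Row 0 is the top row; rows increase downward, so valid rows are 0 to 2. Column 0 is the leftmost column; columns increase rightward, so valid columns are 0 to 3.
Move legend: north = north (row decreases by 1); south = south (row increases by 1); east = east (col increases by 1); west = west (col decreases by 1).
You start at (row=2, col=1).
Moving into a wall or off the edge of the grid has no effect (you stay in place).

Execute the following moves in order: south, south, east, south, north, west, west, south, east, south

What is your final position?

Start: (row=2, col=1)
  south (south): blocked, stay at (row=2, col=1)
  south (south): blocked, stay at (row=2, col=1)
  east (east): (row=2, col=1) -> (row=2, col=2)
  south (south): blocked, stay at (row=2, col=2)
  north (north): (row=2, col=2) -> (row=1, col=2)
  west (west): (row=1, col=2) -> (row=1, col=1)
  west (west): (row=1, col=1) -> (row=1, col=0)
  south (south): (row=1, col=0) -> (row=2, col=0)
  east (east): (row=2, col=0) -> (row=2, col=1)
  south (south): blocked, stay at (row=2, col=1)
Final: (row=2, col=1)

Answer: Final position: (row=2, col=1)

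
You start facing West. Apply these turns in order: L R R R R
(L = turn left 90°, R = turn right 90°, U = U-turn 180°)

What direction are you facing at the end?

Start: West
  L (left (90° counter-clockwise)) -> South
  R (right (90° clockwise)) -> West
  R (right (90° clockwise)) -> North
  R (right (90° clockwise)) -> East
  R (right (90° clockwise)) -> South
Final: South

Answer: Final heading: South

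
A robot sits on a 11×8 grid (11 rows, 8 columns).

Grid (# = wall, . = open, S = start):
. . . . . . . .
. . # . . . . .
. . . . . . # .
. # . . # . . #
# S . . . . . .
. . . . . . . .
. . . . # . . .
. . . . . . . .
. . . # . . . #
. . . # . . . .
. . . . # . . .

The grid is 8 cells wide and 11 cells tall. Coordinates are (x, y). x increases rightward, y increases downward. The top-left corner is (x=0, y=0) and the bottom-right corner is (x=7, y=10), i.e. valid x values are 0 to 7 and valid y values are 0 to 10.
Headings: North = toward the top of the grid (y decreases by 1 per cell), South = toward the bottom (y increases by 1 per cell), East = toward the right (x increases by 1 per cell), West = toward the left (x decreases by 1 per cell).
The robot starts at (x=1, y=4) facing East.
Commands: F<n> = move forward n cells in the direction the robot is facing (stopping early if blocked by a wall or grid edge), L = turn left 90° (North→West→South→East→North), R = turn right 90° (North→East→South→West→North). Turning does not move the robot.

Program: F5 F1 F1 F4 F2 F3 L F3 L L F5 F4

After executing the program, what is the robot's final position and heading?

Start: (x=1, y=4), facing East
  F5: move forward 5, now at (x=6, y=4)
  F1: move forward 1, now at (x=7, y=4)
  F1: move forward 0/1 (blocked), now at (x=7, y=4)
  F4: move forward 0/4 (blocked), now at (x=7, y=4)
  F2: move forward 0/2 (blocked), now at (x=7, y=4)
  F3: move forward 0/3 (blocked), now at (x=7, y=4)
  L: turn left, now facing North
  F3: move forward 0/3 (blocked), now at (x=7, y=4)
  L: turn left, now facing West
  L: turn left, now facing South
  F5: move forward 3/5 (blocked), now at (x=7, y=7)
  F4: move forward 0/4 (blocked), now at (x=7, y=7)
Final: (x=7, y=7), facing South

Answer: Final position: (x=7, y=7), facing South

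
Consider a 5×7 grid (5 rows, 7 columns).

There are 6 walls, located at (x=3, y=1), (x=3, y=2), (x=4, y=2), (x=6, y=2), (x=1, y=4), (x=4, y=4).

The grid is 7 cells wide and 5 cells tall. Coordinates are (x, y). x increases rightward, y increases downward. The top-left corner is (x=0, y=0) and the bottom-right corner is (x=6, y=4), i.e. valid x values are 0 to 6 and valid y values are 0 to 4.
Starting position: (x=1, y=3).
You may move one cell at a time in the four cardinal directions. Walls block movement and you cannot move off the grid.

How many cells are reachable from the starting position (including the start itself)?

BFS flood-fill from (x=1, y=3):
  Distance 0: (x=1, y=3)
  Distance 1: (x=1, y=2), (x=0, y=3), (x=2, y=3)
  Distance 2: (x=1, y=1), (x=0, y=2), (x=2, y=2), (x=3, y=3), (x=0, y=4), (x=2, y=4)
  Distance 3: (x=1, y=0), (x=0, y=1), (x=2, y=1), (x=4, y=3), (x=3, y=4)
  Distance 4: (x=0, y=0), (x=2, y=0), (x=5, y=3)
  Distance 5: (x=3, y=0), (x=5, y=2), (x=6, y=3), (x=5, y=4)
  Distance 6: (x=4, y=0), (x=5, y=1), (x=6, y=4)
  Distance 7: (x=5, y=0), (x=4, y=1), (x=6, y=1)
  Distance 8: (x=6, y=0)
Total reachable: 29 (grid has 29 open cells total)

Answer: Reachable cells: 29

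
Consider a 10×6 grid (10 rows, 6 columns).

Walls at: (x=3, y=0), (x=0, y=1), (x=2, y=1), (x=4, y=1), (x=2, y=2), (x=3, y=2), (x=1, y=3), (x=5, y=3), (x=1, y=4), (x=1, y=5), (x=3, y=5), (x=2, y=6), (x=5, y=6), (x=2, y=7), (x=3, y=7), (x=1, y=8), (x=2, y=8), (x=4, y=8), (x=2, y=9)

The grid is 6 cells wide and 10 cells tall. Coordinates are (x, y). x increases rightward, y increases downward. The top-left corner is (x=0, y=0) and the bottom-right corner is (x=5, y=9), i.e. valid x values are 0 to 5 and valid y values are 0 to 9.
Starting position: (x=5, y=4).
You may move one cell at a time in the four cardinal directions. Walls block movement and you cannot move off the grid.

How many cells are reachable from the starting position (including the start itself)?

Answer: Reachable cells: 24

Derivation:
BFS flood-fill from (x=5, y=4):
  Distance 0: (x=5, y=4)
  Distance 1: (x=4, y=4), (x=5, y=5)
  Distance 2: (x=4, y=3), (x=3, y=4), (x=4, y=5)
  Distance 3: (x=4, y=2), (x=3, y=3), (x=2, y=4), (x=4, y=6)
  Distance 4: (x=5, y=2), (x=2, y=3), (x=2, y=5), (x=3, y=6), (x=4, y=7)
  Distance 5: (x=5, y=1), (x=5, y=7)
  Distance 6: (x=5, y=0), (x=5, y=8)
  Distance 7: (x=4, y=0), (x=5, y=9)
  Distance 8: (x=4, y=9)
  Distance 9: (x=3, y=9)
  Distance 10: (x=3, y=8)
Total reachable: 24 (grid has 41 open cells total)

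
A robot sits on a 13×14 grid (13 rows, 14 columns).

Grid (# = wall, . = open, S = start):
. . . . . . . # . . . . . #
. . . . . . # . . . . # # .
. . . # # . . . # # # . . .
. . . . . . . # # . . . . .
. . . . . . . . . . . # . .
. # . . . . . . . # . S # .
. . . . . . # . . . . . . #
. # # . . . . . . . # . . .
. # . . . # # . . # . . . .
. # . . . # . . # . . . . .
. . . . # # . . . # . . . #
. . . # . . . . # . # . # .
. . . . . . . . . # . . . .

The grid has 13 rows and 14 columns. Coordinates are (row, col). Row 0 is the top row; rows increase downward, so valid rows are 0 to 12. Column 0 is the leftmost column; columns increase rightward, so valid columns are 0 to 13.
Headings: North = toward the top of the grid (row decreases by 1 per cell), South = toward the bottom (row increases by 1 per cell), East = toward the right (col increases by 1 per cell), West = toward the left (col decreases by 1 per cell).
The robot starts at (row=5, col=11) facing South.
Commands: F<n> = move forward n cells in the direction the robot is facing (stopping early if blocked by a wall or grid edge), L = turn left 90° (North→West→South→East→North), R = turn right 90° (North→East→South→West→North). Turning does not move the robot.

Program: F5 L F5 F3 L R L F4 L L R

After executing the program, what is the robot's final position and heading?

Answer: Final position: (row=6, col=12), facing West

Derivation:
Start: (row=5, col=11), facing South
  F5: move forward 5, now at (row=10, col=11)
  L: turn left, now facing East
  F5: move forward 1/5 (blocked), now at (row=10, col=12)
  F3: move forward 0/3 (blocked), now at (row=10, col=12)
  L: turn left, now facing North
  R: turn right, now facing East
  L: turn left, now facing North
  F4: move forward 4, now at (row=6, col=12)
  L: turn left, now facing West
  L: turn left, now facing South
  R: turn right, now facing West
Final: (row=6, col=12), facing West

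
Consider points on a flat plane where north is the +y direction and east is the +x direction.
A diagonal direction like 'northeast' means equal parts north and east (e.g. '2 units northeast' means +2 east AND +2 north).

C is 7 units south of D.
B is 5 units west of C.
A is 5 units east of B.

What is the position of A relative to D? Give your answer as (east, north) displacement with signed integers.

Answer: A is at (east=0, north=-7) relative to D.

Derivation:
Place D at the origin (east=0, north=0).
  C is 7 units south of D: delta (east=+0, north=-7); C at (east=0, north=-7).
  B is 5 units west of C: delta (east=-5, north=+0); B at (east=-5, north=-7).
  A is 5 units east of B: delta (east=+5, north=+0); A at (east=0, north=-7).
Therefore A relative to D: (east=0, north=-7).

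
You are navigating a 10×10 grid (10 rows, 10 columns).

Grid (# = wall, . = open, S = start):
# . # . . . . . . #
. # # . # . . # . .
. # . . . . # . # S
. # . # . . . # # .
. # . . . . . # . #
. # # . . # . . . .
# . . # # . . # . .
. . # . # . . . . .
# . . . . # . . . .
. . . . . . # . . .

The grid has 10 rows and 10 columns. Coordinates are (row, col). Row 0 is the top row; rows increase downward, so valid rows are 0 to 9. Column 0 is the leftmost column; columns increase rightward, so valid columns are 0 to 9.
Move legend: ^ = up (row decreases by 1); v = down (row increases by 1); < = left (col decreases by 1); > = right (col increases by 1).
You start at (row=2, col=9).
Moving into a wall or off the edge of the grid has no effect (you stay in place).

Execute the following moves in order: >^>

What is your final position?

Answer: Final position: (row=1, col=9)

Derivation:
Start: (row=2, col=9)
  > (right): blocked, stay at (row=2, col=9)
  ^ (up): (row=2, col=9) -> (row=1, col=9)
  > (right): blocked, stay at (row=1, col=9)
Final: (row=1, col=9)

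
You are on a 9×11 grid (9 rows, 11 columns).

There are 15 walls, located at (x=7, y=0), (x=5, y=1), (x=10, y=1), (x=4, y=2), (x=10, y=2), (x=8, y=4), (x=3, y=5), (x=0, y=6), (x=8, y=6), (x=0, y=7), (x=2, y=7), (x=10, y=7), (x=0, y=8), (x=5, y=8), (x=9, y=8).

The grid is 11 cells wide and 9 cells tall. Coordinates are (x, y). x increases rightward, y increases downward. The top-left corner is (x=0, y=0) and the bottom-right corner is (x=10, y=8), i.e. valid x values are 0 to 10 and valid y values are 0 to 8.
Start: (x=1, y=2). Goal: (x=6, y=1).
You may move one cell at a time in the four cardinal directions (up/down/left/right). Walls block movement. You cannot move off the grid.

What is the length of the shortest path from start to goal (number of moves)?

Answer: Shortest path length: 8

Derivation:
BFS from (x=1, y=2) until reaching (x=6, y=1):
  Distance 0: (x=1, y=2)
  Distance 1: (x=1, y=1), (x=0, y=2), (x=2, y=2), (x=1, y=3)
  Distance 2: (x=1, y=0), (x=0, y=1), (x=2, y=1), (x=3, y=2), (x=0, y=3), (x=2, y=3), (x=1, y=4)
  Distance 3: (x=0, y=0), (x=2, y=0), (x=3, y=1), (x=3, y=3), (x=0, y=4), (x=2, y=4), (x=1, y=5)
  Distance 4: (x=3, y=0), (x=4, y=1), (x=4, y=3), (x=3, y=4), (x=0, y=5), (x=2, y=5), (x=1, y=6)
  Distance 5: (x=4, y=0), (x=5, y=3), (x=4, y=4), (x=2, y=6), (x=1, y=7)
  Distance 6: (x=5, y=0), (x=5, y=2), (x=6, y=3), (x=5, y=4), (x=4, y=5), (x=3, y=6), (x=1, y=8)
  Distance 7: (x=6, y=0), (x=6, y=2), (x=7, y=3), (x=6, y=4), (x=5, y=5), (x=4, y=6), (x=3, y=7), (x=2, y=8)
  Distance 8: (x=6, y=1), (x=7, y=2), (x=8, y=3), (x=7, y=4), (x=6, y=5), (x=5, y=6), (x=4, y=7), (x=3, y=8)  <- goal reached here
One shortest path (8 moves): (x=1, y=2) -> (x=2, y=2) -> (x=3, y=2) -> (x=3, y=1) -> (x=4, y=1) -> (x=4, y=0) -> (x=5, y=0) -> (x=6, y=0) -> (x=6, y=1)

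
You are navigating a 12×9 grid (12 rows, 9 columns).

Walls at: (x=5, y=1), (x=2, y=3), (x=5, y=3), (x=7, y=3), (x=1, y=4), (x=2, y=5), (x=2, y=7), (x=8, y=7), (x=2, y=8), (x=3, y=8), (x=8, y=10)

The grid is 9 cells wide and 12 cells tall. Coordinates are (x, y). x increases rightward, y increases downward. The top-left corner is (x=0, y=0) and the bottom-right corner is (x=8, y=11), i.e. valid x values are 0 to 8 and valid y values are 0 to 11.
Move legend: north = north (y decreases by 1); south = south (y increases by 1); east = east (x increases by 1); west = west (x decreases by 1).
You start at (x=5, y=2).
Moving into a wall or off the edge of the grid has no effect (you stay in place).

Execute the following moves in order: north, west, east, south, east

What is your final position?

Answer: Final position: (x=6, y=2)

Derivation:
Start: (x=5, y=2)
  north (north): blocked, stay at (x=5, y=2)
  west (west): (x=5, y=2) -> (x=4, y=2)
  east (east): (x=4, y=2) -> (x=5, y=2)
  south (south): blocked, stay at (x=5, y=2)
  east (east): (x=5, y=2) -> (x=6, y=2)
Final: (x=6, y=2)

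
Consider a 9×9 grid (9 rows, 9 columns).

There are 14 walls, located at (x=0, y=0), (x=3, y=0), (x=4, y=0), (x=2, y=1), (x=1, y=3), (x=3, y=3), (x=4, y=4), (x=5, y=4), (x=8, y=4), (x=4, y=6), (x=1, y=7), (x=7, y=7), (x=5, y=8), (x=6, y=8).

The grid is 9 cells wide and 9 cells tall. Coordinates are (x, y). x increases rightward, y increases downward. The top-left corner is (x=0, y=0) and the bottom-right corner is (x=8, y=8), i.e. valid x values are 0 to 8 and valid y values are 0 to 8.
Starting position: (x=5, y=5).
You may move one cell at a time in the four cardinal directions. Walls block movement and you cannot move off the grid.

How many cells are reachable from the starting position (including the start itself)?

BFS flood-fill from (x=5, y=5):
  Distance 0: (x=5, y=5)
  Distance 1: (x=4, y=5), (x=6, y=5), (x=5, y=6)
  Distance 2: (x=6, y=4), (x=3, y=5), (x=7, y=5), (x=6, y=6), (x=5, y=7)
  Distance 3: (x=6, y=3), (x=3, y=4), (x=7, y=4), (x=2, y=5), (x=8, y=5), (x=3, y=6), (x=7, y=6), (x=4, y=7), (x=6, y=7)
  Distance 4: (x=6, y=2), (x=5, y=3), (x=7, y=3), (x=2, y=4), (x=1, y=5), (x=2, y=6), (x=8, y=6), (x=3, y=7), (x=4, y=8)
  Distance 5: (x=6, y=1), (x=5, y=2), (x=7, y=2), (x=2, y=3), (x=4, y=3), (x=8, y=3), (x=1, y=4), (x=0, y=5), (x=1, y=6), (x=2, y=7), (x=8, y=7), (x=3, y=8)
  Distance 6: (x=6, y=0), (x=5, y=1), (x=7, y=1), (x=2, y=2), (x=4, y=2), (x=8, y=2), (x=0, y=4), (x=0, y=6), (x=2, y=8), (x=8, y=8)
  Distance 7: (x=5, y=0), (x=7, y=0), (x=4, y=1), (x=8, y=1), (x=1, y=2), (x=3, y=2), (x=0, y=3), (x=0, y=7), (x=1, y=8), (x=7, y=8)
  Distance 8: (x=8, y=0), (x=1, y=1), (x=3, y=1), (x=0, y=2), (x=0, y=8)
  Distance 9: (x=1, y=0), (x=0, y=1)
  Distance 10: (x=2, y=0)
Total reachable: 67 (grid has 67 open cells total)

Answer: Reachable cells: 67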